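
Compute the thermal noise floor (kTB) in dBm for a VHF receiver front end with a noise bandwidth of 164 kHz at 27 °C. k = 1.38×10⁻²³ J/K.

T = 27 °C + 273.15 = 300.15 K
P_n = kTB = 1.38×10⁻²³ × 300.15 × 1.64×10⁵ = 6.79×10⁻¹⁶ W
In dBm: 10 log₁₀(6.79×10⁻¹⁶ / 10⁻³) = −121.7 dBm

−121.7 dBm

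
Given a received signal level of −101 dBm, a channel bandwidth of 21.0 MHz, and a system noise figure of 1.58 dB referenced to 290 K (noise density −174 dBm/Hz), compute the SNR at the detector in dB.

−1.8 dB

Noise floor: N = −174 + 10 log₁₀(B) + NF
10 log₁₀(2.10×10⁷) = 73.22 dB
N = −174 + 73.22 + 1.58 = −99.20 dBm
SNR = P_sig − N = −101 − (−99.20) = −1.80 dB → −1.8 dB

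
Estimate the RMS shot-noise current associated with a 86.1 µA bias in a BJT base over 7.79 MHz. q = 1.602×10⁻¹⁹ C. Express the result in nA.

I_n = √(2qI·B)
2qI·B = 2 × 1.602×10⁻¹⁹ × 8.61×10⁻⁵ × 7.79×10⁶ = 2.15×10⁻¹⁶ A²
I_n = √(2.15×10⁻¹⁶) = 1.47×10⁻⁸ A = 14.7 nA

14.7 nA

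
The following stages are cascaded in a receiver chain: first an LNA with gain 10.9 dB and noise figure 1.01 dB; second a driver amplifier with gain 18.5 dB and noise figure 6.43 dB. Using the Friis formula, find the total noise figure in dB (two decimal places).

1.87 dB

Convert to linear (a loss of L dB is a gain of −L dB): F_i = 10^(NF_i/10), G_i = 10^(G_i,dB/10)
  Stage 1: F_1 = 10^(1.01/10) = 1.262, G_1 = 10^(10.9/10) = 12.30
  Stage 2: F_2 = 10^(6.43/10) = 4.395, G_2 = 10^(18.5/10) = 70.79
Friis cascade:
  F = 1.262 + (4.395 − 1)/12.30 = 1.538
NF = 10 log₁₀(1.538) = 1.87 dB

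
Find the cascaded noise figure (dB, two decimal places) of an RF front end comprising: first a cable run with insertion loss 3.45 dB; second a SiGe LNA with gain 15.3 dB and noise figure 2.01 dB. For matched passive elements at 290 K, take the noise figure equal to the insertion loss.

5.46 dB

Convert to linear (a loss of L dB is a gain of −L dB): F_i = 10^(NF_i/10), G_i = 10^(G_i,dB/10)
  Stage 1: F_1 = 10^(3.45/10) = 2.213, G_1 = 10^(−3.45/10) = 0.4519
  Stage 2: F_2 = 10^(2.01/10) = 1.589, G_2 = 10^(15.3/10) = 33.88
Friis cascade:
  F = 2.213 + (1.589 − 1)/0.4519 = 3.516
NF = 10 log₁₀(3.516) = 5.46 dB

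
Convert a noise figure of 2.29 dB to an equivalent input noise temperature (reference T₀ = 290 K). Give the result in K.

F = 10^(2.29/10) = 1.69434
T_e = (F − 1)·T₀ = (1.69434 − 1) × 290 = 201 K

201 K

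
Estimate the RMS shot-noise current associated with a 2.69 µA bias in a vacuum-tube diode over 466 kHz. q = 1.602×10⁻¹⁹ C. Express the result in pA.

I_n = √(2qI·B)
2qI·B = 2 × 1.602×10⁻¹⁹ × 2.69×10⁻⁶ × 4.66×10⁵ = 4.02×10⁻¹⁹ A²
I_n = √(4.02×10⁻¹⁹) = 6.34×10⁻¹⁰ A = 634 pA

634 pA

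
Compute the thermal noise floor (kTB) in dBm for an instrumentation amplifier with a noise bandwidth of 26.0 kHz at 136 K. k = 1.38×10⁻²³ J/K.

−133.1 dBm

P_n = kTB = 1.38×10⁻²³ × 136 × 2.60×10⁴ = 4.88×10⁻¹⁷ W
In dBm: 10 log₁₀(4.88×10⁻¹⁷ / 10⁻³) = −133.1 dBm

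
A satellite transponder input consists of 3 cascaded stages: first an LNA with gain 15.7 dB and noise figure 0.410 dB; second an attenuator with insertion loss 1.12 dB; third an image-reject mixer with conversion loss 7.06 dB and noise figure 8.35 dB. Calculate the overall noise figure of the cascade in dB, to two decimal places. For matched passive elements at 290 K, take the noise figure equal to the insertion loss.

Convert to linear (a loss of L dB is a gain of −L dB): F_i = 10^(NF_i/10), G_i = 10^(G_i,dB/10)
  Stage 1: F_1 = 10^(0.410/10) = 1.099, G_1 = 10^(15.7/10) = 37.15
  Stage 2: F_2 = 10^(1.12/10) = 1.294, G_2 = 10^(−1.12/10) = 0.7727
  Stage 3: F_3 = 10^(8.35/10) = 6.839, G_3 = 10^(−7.06/10) = 0.1968
Friis cascade:
  F = 1.099 + (1.294 − 1)/37.15 + (6.839 − 1)/28.71 = 1.310
NF = 10 log₁₀(1.310) = 1.17 dB

1.17 dB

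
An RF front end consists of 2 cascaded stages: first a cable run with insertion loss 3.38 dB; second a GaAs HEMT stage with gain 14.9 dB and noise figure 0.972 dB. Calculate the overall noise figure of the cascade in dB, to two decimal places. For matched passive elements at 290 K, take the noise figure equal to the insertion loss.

4.35 dB

Convert to linear (a loss of L dB is a gain of −L dB): F_i = 10^(NF_i/10), G_i = 10^(G_i,dB/10)
  Stage 1: F_1 = 10^(3.38/10) = 2.178, G_1 = 10^(−3.38/10) = 0.4592
  Stage 2: F_2 = 10^(0.972/10) = 1.251, G_2 = 10^(14.9/10) = 30.90
Friis cascade:
  F = 2.178 + (1.251 − 1)/0.4592 = 2.724
NF = 10 log₁₀(2.724) = 4.35 dB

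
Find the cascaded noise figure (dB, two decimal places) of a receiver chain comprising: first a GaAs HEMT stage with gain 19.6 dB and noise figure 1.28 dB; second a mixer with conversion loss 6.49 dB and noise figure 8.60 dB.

Convert to linear (a loss of L dB is a gain of −L dB): F_i = 10^(NF_i/10), G_i = 10^(G_i,dB/10)
  Stage 1: F_1 = 10^(1.28/10) = 1.343, G_1 = 10^(19.6/10) = 91.20
  Stage 2: F_2 = 10^(8.60/10) = 7.244, G_2 = 10^(−6.49/10) = 0.2244
Friis cascade:
  F = 1.343 + (7.244 − 1)/91.20 = 1.411
NF = 10 log₁₀(1.411) = 1.50 dB

1.50 dB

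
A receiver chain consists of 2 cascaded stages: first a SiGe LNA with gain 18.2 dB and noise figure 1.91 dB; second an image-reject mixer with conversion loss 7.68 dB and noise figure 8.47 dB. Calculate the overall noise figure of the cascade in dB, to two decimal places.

Convert to linear (a loss of L dB is a gain of −L dB): F_i = 10^(NF_i/10), G_i = 10^(G_i,dB/10)
  Stage 1: F_1 = 10^(1.91/10) = 1.552, G_1 = 10^(18.2/10) = 66.07
  Stage 2: F_2 = 10^(8.47/10) = 7.031, G_2 = 10^(−7.68/10) = 0.1706
Friis cascade:
  F = 1.552 + (7.031 − 1)/66.07 = 1.644
NF = 10 log₁₀(1.644) = 2.16 dB

2.16 dB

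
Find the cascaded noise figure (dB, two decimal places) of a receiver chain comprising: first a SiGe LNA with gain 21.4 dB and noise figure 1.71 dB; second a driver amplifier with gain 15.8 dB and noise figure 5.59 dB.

1.77 dB

Convert to linear (a loss of L dB is a gain of −L dB): F_i = 10^(NF_i/10), G_i = 10^(G_i,dB/10)
  Stage 1: F_1 = 10^(1.71/10) = 1.483, G_1 = 10^(21.4/10) = 138.0
  Stage 2: F_2 = 10^(5.59/10) = 3.622, G_2 = 10^(15.8/10) = 38.02
Friis cascade:
  F = 1.483 + (3.622 − 1)/138.0 = 1.502
NF = 10 log₁₀(1.502) = 1.77 dB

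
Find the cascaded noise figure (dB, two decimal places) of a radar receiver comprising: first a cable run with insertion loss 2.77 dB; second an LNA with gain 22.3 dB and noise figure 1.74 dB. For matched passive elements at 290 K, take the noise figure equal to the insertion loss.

Convert to linear (a loss of L dB is a gain of −L dB): F_i = 10^(NF_i/10), G_i = 10^(G_i,dB/10)
  Stage 1: F_1 = 10^(2.77/10) = 1.892, G_1 = 10^(−2.77/10) = 0.5284
  Stage 2: F_2 = 10^(1.74/10) = 1.493, G_2 = 10^(22.3/10) = 169.8
Friis cascade:
  F = 1.892 + (1.493 − 1)/0.5284 = 2.825
NF = 10 log₁₀(2.825) = 4.51 dB

4.51 dB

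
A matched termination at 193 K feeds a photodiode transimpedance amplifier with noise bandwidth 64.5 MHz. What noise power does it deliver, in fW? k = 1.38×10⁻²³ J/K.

172 fW

P_n = kTB = 1.38×10⁻²³ × 193 × 6.45×10⁷ = 1.72×10⁻¹³ W = 172 fW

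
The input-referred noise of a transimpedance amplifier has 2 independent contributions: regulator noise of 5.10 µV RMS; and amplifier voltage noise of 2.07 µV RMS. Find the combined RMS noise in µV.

Uncorrelated sources add in power (mean-square): V_tot = √(ΣV_i²)
V_tot = √[(5.10×10⁻⁶)² + (2.07×10⁻⁶)²] = 5.50×10⁻⁶ V = 5.50 µV

5.50 µV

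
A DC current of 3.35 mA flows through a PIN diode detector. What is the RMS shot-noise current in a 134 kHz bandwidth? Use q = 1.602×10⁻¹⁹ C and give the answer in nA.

12.0 nA

I_n = √(2qI·B)
2qI·B = 2 × 1.602×10⁻¹⁹ × 3.35×10⁻³ × 1.34×10⁵ = 1.44×10⁻¹⁶ A²
I_n = √(1.44×10⁻¹⁶) = 1.20×10⁻⁸ A = 12.0 nA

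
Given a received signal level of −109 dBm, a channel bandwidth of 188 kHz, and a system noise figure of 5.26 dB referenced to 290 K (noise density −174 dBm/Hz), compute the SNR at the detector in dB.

7.0 dB

Noise floor: N = −174 + 10 log₁₀(B) + NF
10 log₁₀(1.88×10⁵) = 52.74 dB
N = −174 + 52.74 + 5.26 = −116.00 dBm
SNR = P_sig − N = −109 − (−116.00) = 7.00 dB → 7.0 dB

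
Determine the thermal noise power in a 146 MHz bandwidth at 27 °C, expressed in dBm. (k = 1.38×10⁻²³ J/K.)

T = 27 °C + 273.15 = 300.15 K
P_n = kTB = 1.38×10⁻²³ × 300.15 × 1.46×10⁸ = 6.05×10⁻¹³ W
In dBm: 10 log₁₀(6.05×10⁻¹³ / 10⁻³) = −92.2 dBm

−92.2 dBm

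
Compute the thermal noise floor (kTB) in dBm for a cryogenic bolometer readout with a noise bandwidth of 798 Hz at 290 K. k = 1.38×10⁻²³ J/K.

P_n = kTB = 1.38×10⁻²³ × 290 × 7.98×10² = 3.19×10⁻¹⁸ W
In dBm: 10 log₁₀(3.19×10⁻¹⁸ / 10⁻³) = −145.0 dBm

−145.0 dBm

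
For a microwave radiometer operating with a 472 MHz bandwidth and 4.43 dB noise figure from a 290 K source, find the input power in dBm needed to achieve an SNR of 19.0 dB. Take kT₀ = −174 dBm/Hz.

Sensitivity = −174 + 10 log₁₀(B) + NF + SNR_min
= −174 + 86.74 + 4.43 + 19.0
= −63.83 dBm → −63.8 dBm

−63.8 dBm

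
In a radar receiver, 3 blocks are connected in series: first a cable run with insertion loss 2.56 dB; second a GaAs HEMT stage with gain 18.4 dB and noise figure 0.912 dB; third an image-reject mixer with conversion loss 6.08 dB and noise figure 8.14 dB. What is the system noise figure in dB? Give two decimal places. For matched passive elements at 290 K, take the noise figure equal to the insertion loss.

3.74 dB

Convert to linear (a loss of L dB is a gain of −L dB): F_i = 10^(NF_i/10), G_i = 10^(G_i,dB/10)
  Stage 1: F_1 = 10^(2.56/10) = 1.803, G_1 = 10^(−2.56/10) = 0.5546
  Stage 2: F_2 = 10^(0.912/10) = 1.234, G_2 = 10^(18.4/10) = 69.18
  Stage 3: F_3 = 10^(8.14/10) = 6.516, G_3 = 10^(−6.08/10) = 0.2466
Friis cascade:
  F = 1.803 + (1.234 − 1)/0.5546 + (6.516 − 1)/38.37 = 2.368
NF = 10 log₁₀(2.368) = 3.74 dB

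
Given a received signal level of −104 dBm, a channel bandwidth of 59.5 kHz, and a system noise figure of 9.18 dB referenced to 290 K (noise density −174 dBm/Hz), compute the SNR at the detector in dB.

Noise floor: N = −174 + 10 log₁₀(B) + NF
10 log₁₀(5.95×10⁴) = 47.75 dB
N = −174 + 47.75 + 9.18 = −117.07 dBm
SNR = P_sig − N = −104 − (−117.07) = 13.07 dB → 13.1 dB

13.1 dB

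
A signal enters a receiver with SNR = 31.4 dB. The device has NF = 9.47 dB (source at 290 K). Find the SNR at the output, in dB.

By definition F = SNR_in/SNR_out, so in dB: SNR_out = SNR_in − NF
SNR_out = 31.4 − 9.47 = 21.93 dB

21.93 dB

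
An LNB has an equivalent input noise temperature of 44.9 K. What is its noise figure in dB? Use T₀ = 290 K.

F = 1 + T_e/T₀ = 1 + 44.9/290 = 1.15483
NF = 10 log₁₀(1.15483) = 0.625 dB

0.625 dB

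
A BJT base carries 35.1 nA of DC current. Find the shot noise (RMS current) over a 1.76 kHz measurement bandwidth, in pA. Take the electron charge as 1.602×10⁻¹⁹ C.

I_n = √(2qI·B)
2qI·B = 2 × 1.602×10⁻¹⁹ × 3.51×10⁻⁸ × 1.76×10³ = 1.98×10⁻²³ A²
I_n = √(1.98×10⁻²³) = 4.45×10⁻¹² A = 4.45 pA

4.45 pA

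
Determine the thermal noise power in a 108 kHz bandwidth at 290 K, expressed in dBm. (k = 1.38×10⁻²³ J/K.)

P_n = kTB = 1.38×10⁻²³ × 290 × 1.08×10⁵ = 4.32×10⁻¹⁶ W
In dBm: 10 log₁₀(4.32×10⁻¹⁶ / 10⁻³) = −123.6 dBm

−123.6 dBm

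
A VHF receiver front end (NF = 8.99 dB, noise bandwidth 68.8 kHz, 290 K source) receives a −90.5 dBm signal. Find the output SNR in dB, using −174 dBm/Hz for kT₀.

26.1 dB

Noise floor: N = −174 + 10 log₁₀(B) + NF
10 log₁₀(6.88×10⁴) = 48.38 dB
N = −174 + 48.38 + 8.99 = −116.63 dBm
SNR = P_sig − N = −90.5 − (−116.63) = 26.13 dB → 26.1 dB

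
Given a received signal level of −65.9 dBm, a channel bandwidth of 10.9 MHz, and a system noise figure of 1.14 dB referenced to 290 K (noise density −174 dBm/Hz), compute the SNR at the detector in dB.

Noise floor: N = −174 + 10 log₁₀(B) + NF
10 log₁₀(1.09×10⁷) = 70.37 dB
N = −174 + 70.37 + 1.14 = −102.49 dBm
SNR = P_sig − N = −65.9 − (−102.49) = 36.59 dB → 36.6 dB

36.6 dB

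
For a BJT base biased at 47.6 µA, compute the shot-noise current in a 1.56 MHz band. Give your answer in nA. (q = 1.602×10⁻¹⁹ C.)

4.88 nA

I_n = √(2qI·B)
2qI·B = 2 × 1.602×10⁻¹⁹ × 4.76×10⁻⁵ × 1.56×10⁶ = 2.38×10⁻¹⁷ A²
I_n = √(2.38×10⁻¹⁷) = 4.88×10⁻⁹ A = 4.88 nA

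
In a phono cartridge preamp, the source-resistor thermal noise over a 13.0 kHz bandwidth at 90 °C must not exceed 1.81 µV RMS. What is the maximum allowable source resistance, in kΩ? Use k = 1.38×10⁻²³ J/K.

T = 90 °C + 273.15 = 363.15 K
Johnson–Nyquist: V_n = √(4kTRB) ⇒ R = V_n² / (4kTB)
4kTB = 4 × 1.38×10⁻²³ × 363.15 × 1.30×10⁴ = 2.61×10⁻¹⁶
R = (1.81×10⁻⁶)² / 2.61×10⁻¹⁶ = 1.26×10⁴ Ω = 12.6 kΩ

12.6 kΩ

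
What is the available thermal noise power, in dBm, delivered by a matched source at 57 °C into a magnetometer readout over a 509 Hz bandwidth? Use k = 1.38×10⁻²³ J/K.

−146.3 dBm

T = 57 °C + 273.15 = 330.15 K
P_n = kTB = 1.38×10⁻²³ × 330.15 × 5.09×10² = 2.32×10⁻¹⁸ W
In dBm: 10 log₁₀(2.32×10⁻¹⁸ / 10⁻³) = −146.3 dBm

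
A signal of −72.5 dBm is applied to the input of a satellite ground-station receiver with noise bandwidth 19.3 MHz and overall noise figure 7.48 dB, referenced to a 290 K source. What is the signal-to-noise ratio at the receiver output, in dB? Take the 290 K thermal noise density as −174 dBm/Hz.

Noise floor: N = −174 + 10 log₁₀(B) + NF
10 log₁₀(1.93×10⁷) = 72.86 dB
N = −174 + 72.86 + 7.48 = −93.66 dBm
SNR = P_sig − N = −72.5 − (−93.66) = 21.16 dB → 21.2 dB

21.2 dB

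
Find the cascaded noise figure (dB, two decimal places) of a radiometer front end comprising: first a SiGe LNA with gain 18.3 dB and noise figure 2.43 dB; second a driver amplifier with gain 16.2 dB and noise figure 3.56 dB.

2.48 dB

Convert to linear (a loss of L dB is a gain of −L dB): F_i = 10^(NF_i/10), G_i = 10^(G_i,dB/10)
  Stage 1: F_1 = 10^(2.43/10) = 1.750, G_1 = 10^(18.3/10) = 67.61
  Stage 2: F_2 = 10^(3.56/10) = 2.270, G_2 = 10^(16.2/10) = 41.69
Friis cascade:
  F = 1.750 + (2.270 − 1)/67.61 = 1.769
NF = 10 log₁₀(1.769) = 2.48 dB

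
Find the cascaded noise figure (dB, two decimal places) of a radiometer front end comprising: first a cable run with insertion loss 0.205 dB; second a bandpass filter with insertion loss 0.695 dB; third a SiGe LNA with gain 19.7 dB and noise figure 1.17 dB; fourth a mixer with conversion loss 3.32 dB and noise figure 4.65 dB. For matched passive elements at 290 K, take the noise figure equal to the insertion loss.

Convert to linear (a loss of L dB is a gain of −L dB): F_i = 10^(NF_i/10), G_i = 10^(G_i,dB/10)
  Stage 1: F_1 = 10^(0.205/10) = 1.048, G_1 = 10^(−0.205/10) = 0.9539
  Stage 2: F_2 = 10^(0.695/10) = 1.174, G_2 = 10^(−0.695/10) = 0.8521
  Stage 3: F_3 = 10^(1.17/10) = 1.309, G_3 = 10^(19.7/10) = 93.33
  Stage 4: F_4 = 10^(4.65/10) = 2.917, G_4 = 10^(−3.32/10) = 0.4656
Friis cascade:
  F = 1.048 + (1.174 − 1)/0.9539 + (1.309 − 1)/0.8128 + (2.917 − 1)/75.86 = 1.636
NF = 10 log₁₀(1.636) = 2.14 dB

2.14 dB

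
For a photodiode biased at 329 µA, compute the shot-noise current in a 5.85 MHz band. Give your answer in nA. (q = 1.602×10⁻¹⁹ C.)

24.8 nA

I_n = √(2qI·B)
2qI·B = 2 × 1.602×10⁻¹⁹ × 3.29×10⁻⁴ × 5.85×10⁶ = 6.17×10⁻¹⁶ A²
I_n = √(6.17×10⁻¹⁶) = 2.48×10⁻⁸ A = 24.8 nA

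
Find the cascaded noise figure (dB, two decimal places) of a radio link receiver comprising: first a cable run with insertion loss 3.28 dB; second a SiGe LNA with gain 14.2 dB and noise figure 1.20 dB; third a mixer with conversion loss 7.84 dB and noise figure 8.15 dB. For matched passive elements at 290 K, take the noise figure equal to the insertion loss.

Convert to linear (a loss of L dB is a gain of −L dB): F_i = 10^(NF_i/10), G_i = 10^(G_i,dB/10)
  Stage 1: F_1 = 10^(3.28/10) = 2.128, G_1 = 10^(−3.28/10) = 0.4699
  Stage 2: F_2 = 10^(1.20/10) = 1.318, G_2 = 10^(14.2/10) = 26.30
  Stage 3: F_3 = 10^(8.15/10) = 6.531, G_3 = 10^(−7.84/10) = 0.1644
Friis cascade:
  F = 2.128 + (1.318 − 1)/0.4699 + (6.531 − 1)/12.36 = 3.253
NF = 10 log₁₀(3.253) = 5.12 dB

5.12 dB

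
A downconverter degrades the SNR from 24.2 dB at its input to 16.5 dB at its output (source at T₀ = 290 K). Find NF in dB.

NF (dB) = SNR_in(dB) − SNR_out(dB) when the source is at T₀
NF = 24.2 − 16.5 = 7.7 dB

7.7 dB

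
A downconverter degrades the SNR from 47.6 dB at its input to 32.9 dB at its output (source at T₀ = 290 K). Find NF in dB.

14.7 dB

NF (dB) = SNR_in(dB) − SNR_out(dB) when the source is at T₀
NF = 47.6 − 32.9 = 14.7 dB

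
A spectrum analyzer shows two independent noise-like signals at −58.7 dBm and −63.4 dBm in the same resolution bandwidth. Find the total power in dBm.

Convert to linear, add, convert back:
P₁ = 1.35×10⁻⁹ W, P₂ = 4.57×10⁻¹⁰ W
P_tot = 1.81×10⁻⁹ W → 10 log₁₀(P_tot / 10⁻³) = −57.4 dBm

−57.4 dBm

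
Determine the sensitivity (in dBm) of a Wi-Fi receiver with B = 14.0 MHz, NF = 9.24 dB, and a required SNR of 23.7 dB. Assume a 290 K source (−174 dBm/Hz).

−69.6 dBm

Sensitivity = −174 + 10 log₁₀(B) + NF + SNR_min
= −174 + 71.46 + 9.24 + 23.7
= −69.60 dBm → −69.6 dBm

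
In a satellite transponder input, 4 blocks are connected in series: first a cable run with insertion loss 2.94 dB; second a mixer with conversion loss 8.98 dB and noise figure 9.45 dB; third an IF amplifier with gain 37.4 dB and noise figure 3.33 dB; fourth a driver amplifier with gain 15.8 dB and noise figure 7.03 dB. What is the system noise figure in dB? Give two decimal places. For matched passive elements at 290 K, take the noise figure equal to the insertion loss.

15.48 dB

Convert to linear (a loss of L dB is a gain of −L dB): F_i = 10^(NF_i/10), G_i = 10^(G_i,dB/10)
  Stage 1: F_1 = 10^(2.94/10) = 1.968, G_1 = 10^(−2.94/10) = 0.5082
  Stage 2: F_2 = 10^(9.45/10) = 8.810, G_2 = 10^(−8.98/10) = 0.1265
  Stage 3: F_3 = 10^(3.33/10) = 2.153, G_3 = 10^(37.4/10) = 5495
  Stage 4: F_4 = 10^(7.03/10) = 5.047, G_4 = 10^(15.8/10) = 38.02
Friis cascade:
  F = 1.968 + (8.810 − 1)/0.5082 + (2.153 − 1)/0.06427 + (5.047 − 1)/353.2 = 35.29
NF = 10 log₁₀(35.29) = 15.48 dB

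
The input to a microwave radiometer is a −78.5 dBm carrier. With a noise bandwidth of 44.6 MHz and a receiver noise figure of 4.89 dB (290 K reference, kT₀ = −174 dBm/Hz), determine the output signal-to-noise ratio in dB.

Noise floor: N = −174 + 10 log₁₀(B) + NF
10 log₁₀(4.46×10⁷) = 76.49 dB
N = −174 + 76.49 + 4.89 = −92.62 dBm
SNR = P_sig − N = −78.5 − (−92.62) = 14.12 dB → 14.1 dB

14.1 dB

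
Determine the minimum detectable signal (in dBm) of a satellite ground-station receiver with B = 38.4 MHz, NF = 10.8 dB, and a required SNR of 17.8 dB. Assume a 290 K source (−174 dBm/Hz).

Sensitivity = −174 + 10 log₁₀(B) + NF + SNR_min
= −174 + 75.84 + 10.8 + 17.8
= −69.56 dBm → −69.6 dBm

−69.6 dBm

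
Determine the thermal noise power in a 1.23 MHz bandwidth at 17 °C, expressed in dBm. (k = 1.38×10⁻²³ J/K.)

−113.1 dBm

T = 17 °C + 273.15 = 290.15 K
P_n = kTB = 1.38×10⁻²³ × 290.15 × 1.23×10⁶ = 4.93×10⁻¹⁵ W
In dBm: 10 log₁₀(4.93×10⁻¹⁵ / 10⁻³) = −113.1 dBm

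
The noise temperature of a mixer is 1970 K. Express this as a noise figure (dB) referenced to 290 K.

8.92 dB

F = 1 + T_e/T₀ = 1 + 1970/290 = 7.7931
NF = 10 log₁₀(7.7931) = 8.92 dB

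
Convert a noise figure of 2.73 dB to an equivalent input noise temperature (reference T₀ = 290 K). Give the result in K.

254 K

F = 10^(2.73/10) = 1.87499
T_e = (F − 1)·T₀ = (1.87499 − 1) × 290 = 254 K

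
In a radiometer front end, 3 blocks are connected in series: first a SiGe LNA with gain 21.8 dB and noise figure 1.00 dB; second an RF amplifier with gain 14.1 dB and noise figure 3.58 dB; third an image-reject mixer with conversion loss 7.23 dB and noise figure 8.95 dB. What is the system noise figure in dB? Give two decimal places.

Convert to linear (a loss of L dB is a gain of −L dB): F_i = 10^(NF_i/10), G_i = 10^(G_i,dB/10)
  Stage 1: F_1 = 10^(1.00/10) = 1.259, G_1 = 10^(21.8/10) = 151.4
  Stage 2: F_2 = 10^(3.58/10) = 2.280, G_2 = 10^(14.1/10) = 25.70
  Stage 3: F_3 = 10^(8.95/10) = 7.852, G_3 = 10^(−7.23/10) = 0.1892
Friis cascade:
  F = 1.259 + (2.280 − 1)/151.4 + (7.852 − 1)/3890 = 1.269
NF = 10 log₁₀(1.269) = 1.04 dB

1.04 dB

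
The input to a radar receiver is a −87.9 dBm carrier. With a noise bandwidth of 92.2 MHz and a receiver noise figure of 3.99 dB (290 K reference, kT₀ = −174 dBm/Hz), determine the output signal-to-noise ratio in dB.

2.5 dB

Noise floor: N = −174 + 10 log₁₀(B) + NF
10 log₁₀(9.22×10⁷) = 79.65 dB
N = −174 + 79.65 + 3.99 = −90.36 dBm
SNR = P_sig − N = −87.9 − (−90.36) = 2.46 dB → 2.5 dB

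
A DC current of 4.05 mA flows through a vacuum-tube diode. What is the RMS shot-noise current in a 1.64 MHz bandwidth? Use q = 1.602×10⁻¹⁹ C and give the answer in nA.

46.1 nA

I_n = √(2qI·B)
2qI·B = 2 × 1.602×10⁻¹⁹ × 4.05×10⁻³ × 1.64×10⁶ = 2.13×10⁻¹⁵ A²
I_n = √(2.13×10⁻¹⁵) = 4.61×10⁻⁸ A = 46.1 nA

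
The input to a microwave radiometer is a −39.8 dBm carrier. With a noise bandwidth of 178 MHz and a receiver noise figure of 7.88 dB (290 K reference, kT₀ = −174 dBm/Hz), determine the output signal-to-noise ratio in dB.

43.8 dB

Noise floor: N = −174 + 10 log₁₀(B) + NF
10 log₁₀(1.78×10⁸) = 82.5 dB
N = −174 + 82.5 + 7.88 = −83.62 dBm
SNR = P_sig − N = −39.8 − (−83.62) = 43.82 dB → 43.8 dB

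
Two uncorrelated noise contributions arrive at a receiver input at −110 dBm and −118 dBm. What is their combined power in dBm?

−109.4 dBm

Convert to linear, add, convert back:
P₁ = 1.00×10⁻¹⁴ W, P₂ = 1.58×10⁻¹⁵ W
P_tot = 1.16×10⁻¹⁴ W → 10 log₁₀(P_tot / 10⁻³) = −109.4 dBm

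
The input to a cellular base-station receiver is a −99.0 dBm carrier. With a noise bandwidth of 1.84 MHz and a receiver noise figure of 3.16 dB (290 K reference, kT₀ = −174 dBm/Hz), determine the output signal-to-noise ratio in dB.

Noise floor: N = −174 + 10 log₁₀(B) + NF
10 log₁₀(1.84×10⁶) = 62.65 dB
N = −174 + 62.65 + 3.16 = −108.19 dBm
SNR = P_sig − N = −99.0 − (−108.19) = 9.19 dB → 9.2 dB

9.2 dB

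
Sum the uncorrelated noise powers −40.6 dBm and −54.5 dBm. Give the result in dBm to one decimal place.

−40.4 dBm

Convert to linear, add, convert back:
P₁ = 8.71×10⁻⁸ W, P₂ = 3.55×10⁻⁹ W
P_tot = 9.06×10⁻⁸ W → 10 log₁₀(P_tot / 10⁻³) = −40.4 dBm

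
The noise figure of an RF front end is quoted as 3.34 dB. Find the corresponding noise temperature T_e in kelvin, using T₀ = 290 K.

F = 10^(3.34/10) = 2.15774
T_e = (F − 1)·T₀ = (2.15774 − 1) × 290 = 336 K

336 K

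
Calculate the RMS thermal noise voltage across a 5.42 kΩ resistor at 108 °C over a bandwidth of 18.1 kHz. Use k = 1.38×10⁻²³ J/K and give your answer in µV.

T = 108 °C + 273.15 = 381.15 K
V_n = √(4kTRB)
4kTRB = 4 × 1.38×10⁻²³ × 381.15 × 5.42×10³ × 1.81×10⁴ = 2.06×10⁻¹² V²
V_n = √(2.06×10⁻¹²) = 1.44×10⁻⁶ V = 1.44 µV

1.44 µV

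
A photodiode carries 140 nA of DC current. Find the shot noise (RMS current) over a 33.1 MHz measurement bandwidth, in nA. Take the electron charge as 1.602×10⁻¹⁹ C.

1.22 nA

I_n = √(2qI·B)
2qI·B = 2 × 1.602×10⁻¹⁹ × 1.40×10⁻⁷ × 3.31×10⁷ = 1.48×10⁻¹⁸ A²
I_n = √(1.48×10⁻¹⁸) = 1.22×10⁻⁹ A = 1.22 nA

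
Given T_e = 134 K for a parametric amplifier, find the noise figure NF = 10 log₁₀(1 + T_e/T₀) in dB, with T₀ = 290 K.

1.65 dB

F = 1 + T_e/T₀ = 1 + 134/290 = 1.46207
NF = 10 log₁₀(1.46207) = 1.65 dB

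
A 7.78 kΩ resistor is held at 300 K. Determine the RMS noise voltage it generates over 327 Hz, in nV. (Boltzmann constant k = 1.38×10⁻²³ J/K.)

205 nV

V_n = √(4kTRB)
4kTRB = 4 × 1.38×10⁻²³ × 300 × 7.78×10³ × 3.27×10² = 4.21×10⁻¹⁴ V²
V_n = √(4.21×10⁻¹⁴) = 2.05×10⁻⁷ V = 205 nV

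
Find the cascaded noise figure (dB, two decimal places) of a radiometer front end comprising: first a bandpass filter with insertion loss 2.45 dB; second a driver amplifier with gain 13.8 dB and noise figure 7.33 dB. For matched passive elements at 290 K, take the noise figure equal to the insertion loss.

9.78 dB

Convert to linear (a loss of L dB is a gain of −L dB): F_i = 10^(NF_i/10), G_i = 10^(G_i,dB/10)
  Stage 1: F_1 = 10^(2.45/10) = 1.758, G_1 = 10^(−2.45/10) = 0.5689
  Stage 2: F_2 = 10^(7.33/10) = 5.408, G_2 = 10^(13.8/10) = 23.99
Friis cascade:
  F = 1.758 + (5.408 − 1)/0.5689 = 9.506
NF = 10 log₁₀(9.506) = 9.78 dB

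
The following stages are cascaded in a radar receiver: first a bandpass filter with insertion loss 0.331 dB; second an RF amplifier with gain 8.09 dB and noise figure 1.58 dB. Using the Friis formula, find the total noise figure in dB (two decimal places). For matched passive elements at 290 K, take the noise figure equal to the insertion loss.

1.91 dB

Convert to linear (a loss of L dB is a gain of −L dB): F_i = 10^(NF_i/10), G_i = 10^(G_i,dB/10)
  Stage 1: F_1 = 10^(0.331/10) = 1.079, G_1 = 10^(−0.331/10) = 0.9266
  Stage 2: F_2 = 10^(1.58/10) = 1.439, G_2 = 10^(8.09/10) = 6.442
Friis cascade:
  F = 1.079 + (1.439 − 1)/0.9266 = 1.553
NF = 10 log₁₀(1.553) = 1.91 dB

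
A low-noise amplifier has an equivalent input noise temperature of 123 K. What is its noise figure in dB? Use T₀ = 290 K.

1.54 dB

F = 1 + T_e/T₀ = 1 + 123/290 = 1.42414
NF = 10 log₁₀(1.42414) = 1.54 dB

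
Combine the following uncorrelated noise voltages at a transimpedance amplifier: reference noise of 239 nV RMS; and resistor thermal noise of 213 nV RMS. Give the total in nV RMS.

Uncorrelated sources add in power (mean-square): V_tot = √(ΣV_i²)
V_tot = √[(2.39×10⁻⁷)² + (2.13×10⁻⁷)²] = 3.20×10⁻⁷ V = 320 nV

320 nV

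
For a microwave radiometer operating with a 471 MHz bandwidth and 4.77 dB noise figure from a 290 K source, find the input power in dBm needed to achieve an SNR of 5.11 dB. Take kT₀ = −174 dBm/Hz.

Sensitivity = −174 + 10 log₁₀(B) + NF + SNR_min
= −174 + 86.73 + 4.77 + 5.11
= −77.39 dBm → −77.4 dBm

−77.4 dBm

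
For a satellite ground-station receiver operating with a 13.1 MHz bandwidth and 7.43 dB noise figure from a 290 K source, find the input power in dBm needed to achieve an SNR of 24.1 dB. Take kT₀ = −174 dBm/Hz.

−71.3 dBm

Sensitivity = −174 + 10 log₁₀(B) + NF + SNR_min
= −174 + 71.17 + 7.43 + 24.1
= −71.30 dBm → −71.3 dBm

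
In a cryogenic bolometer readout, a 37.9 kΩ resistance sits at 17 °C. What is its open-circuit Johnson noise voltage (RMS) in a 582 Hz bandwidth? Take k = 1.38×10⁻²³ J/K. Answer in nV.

594 nV

T = 17 °C + 273.15 = 290.15 K
V_n = √(4kTRB)
4kTRB = 4 × 1.38×10⁻²³ × 290.15 × 3.79×10⁴ × 5.82×10² = 3.53×10⁻¹³ V²
V_n = √(3.53×10⁻¹³) = 5.94×10⁻⁷ V = 594 nV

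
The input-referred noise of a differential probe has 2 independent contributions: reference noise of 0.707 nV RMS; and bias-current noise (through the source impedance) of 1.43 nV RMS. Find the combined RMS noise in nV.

1.60 nV

Uncorrelated sources add in power (mean-square): V_tot = √(ΣV_i²)
V_tot = √[(7.07×10⁻¹⁰)² + (1.43×10⁻⁹)²] = 1.60×10⁻⁹ V = 1.60 nV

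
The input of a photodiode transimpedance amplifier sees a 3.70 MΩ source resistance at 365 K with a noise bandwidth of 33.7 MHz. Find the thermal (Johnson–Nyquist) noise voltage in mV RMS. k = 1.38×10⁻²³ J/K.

V_n = √(4kTRB)
4kTRB = 4 × 1.38×10⁻²³ × 365 × 3.70×10⁶ × 3.37×10⁷ = 2.51×10⁻⁶ V²
V_n = √(2.51×10⁻⁶) = 1.59×10⁻³ V = 1.59 mV

1.59 mV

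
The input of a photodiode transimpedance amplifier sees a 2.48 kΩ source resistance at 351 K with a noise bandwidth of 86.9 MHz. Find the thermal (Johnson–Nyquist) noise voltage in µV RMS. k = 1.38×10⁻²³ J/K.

V_n = √(4kTRB)
4kTRB = 4 × 1.38×10⁻²³ × 351 × 2.48×10³ × 8.69×10⁷ = 4.18×10⁻⁹ V²
V_n = √(4.18×10⁻⁹) = 6.46×10⁻⁵ V = 64.6 µV

64.6 µV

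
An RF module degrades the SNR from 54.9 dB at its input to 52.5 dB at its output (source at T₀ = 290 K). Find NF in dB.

2.4 dB

NF (dB) = SNR_in(dB) − SNR_out(dB) when the source is at T₀
NF = 54.9 − 52.5 = 2.4 dB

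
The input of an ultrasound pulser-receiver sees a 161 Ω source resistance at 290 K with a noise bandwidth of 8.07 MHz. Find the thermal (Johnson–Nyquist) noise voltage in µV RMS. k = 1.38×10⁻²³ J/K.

4.56 µV

V_n = √(4kTRB)
4kTRB = 4 × 1.38×10⁻²³ × 290 × 1.61×10² × 8.07×10⁶ = 2.08×10⁻¹¹ V²
V_n = √(2.08×10⁻¹¹) = 4.56×10⁻⁶ V = 4.56 µV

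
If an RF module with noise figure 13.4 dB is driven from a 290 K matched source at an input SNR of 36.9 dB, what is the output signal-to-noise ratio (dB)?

23.5 dB

By definition F = SNR_in/SNR_out, so in dB: SNR_out = SNR_in − NF
SNR_out = 36.9 − 13.4 = 23.5 dB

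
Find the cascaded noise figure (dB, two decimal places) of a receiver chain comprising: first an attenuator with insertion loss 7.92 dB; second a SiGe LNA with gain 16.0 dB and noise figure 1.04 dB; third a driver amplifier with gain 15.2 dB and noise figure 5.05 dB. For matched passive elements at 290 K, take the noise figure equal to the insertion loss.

9.14 dB

Convert to linear (a loss of L dB is a gain of −L dB): F_i = 10^(NF_i/10), G_i = 10^(G_i,dB/10)
  Stage 1: F_1 = 10^(7.92/10) = 6.194, G_1 = 10^(−7.92/10) = 0.1614
  Stage 2: F_2 = 10^(1.04/10) = 1.271, G_2 = 10^(16.0/10) = 39.81
  Stage 3: F_3 = 10^(5.05/10) = 3.199, G_3 = 10^(15.2/10) = 33.11
Friis cascade:
  F = 6.194 + (1.271 − 1)/0.1614 + (3.199 − 1)/6.427 = 8.213
NF = 10 log₁₀(8.213) = 9.14 dB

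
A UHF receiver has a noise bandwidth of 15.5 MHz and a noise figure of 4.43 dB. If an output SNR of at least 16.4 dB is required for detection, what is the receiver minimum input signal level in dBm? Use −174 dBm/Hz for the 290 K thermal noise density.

Sensitivity = −174 + 10 log₁₀(B) + NF + SNR_min
= −174 + 71.9 + 4.43 + 16.4
= −81.27 dBm → −81.3 dBm

−81.3 dBm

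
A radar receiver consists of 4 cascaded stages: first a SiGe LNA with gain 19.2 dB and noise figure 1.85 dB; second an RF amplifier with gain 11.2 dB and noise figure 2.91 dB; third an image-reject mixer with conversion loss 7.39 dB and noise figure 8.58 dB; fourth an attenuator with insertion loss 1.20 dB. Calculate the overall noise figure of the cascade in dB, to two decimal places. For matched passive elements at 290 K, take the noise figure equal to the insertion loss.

1.90 dB

Convert to linear (a loss of L dB is a gain of −L dB): F_i = 10^(NF_i/10), G_i = 10^(G_i,dB/10)
  Stage 1: F_1 = 10^(1.85/10) = 1.531, G_1 = 10^(19.2/10) = 83.18
  Stage 2: F_2 = 10^(2.91/10) = 1.954, G_2 = 10^(11.2/10) = 13.18
  Stage 3: F_3 = 10^(8.58/10) = 7.211, G_3 = 10^(−7.39/10) = 0.1824
  Stage 4: F_4 = 10^(1.20/10) = 1.318, G_4 = 10^(−1.20/10) = 0.7586
Friis cascade:
  F = 1.531 + (1.954 − 1)/83.18 + (7.211 − 1)/1096 + (1.318 − 1)/200.0 = 1.550
NF = 10 log₁₀(1.550) = 1.90 dB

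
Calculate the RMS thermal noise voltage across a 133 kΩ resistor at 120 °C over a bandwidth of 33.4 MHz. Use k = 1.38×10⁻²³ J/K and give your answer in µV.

T = 120 °C + 273.15 = 393.15 K
V_n = √(4kTRB)
4kTRB = 4 × 1.38×10⁻²³ × 393.15 × 1.33×10⁵ × 3.34×10⁷ = 9.64×10⁻⁸ V²
V_n = √(9.64×10⁻⁸) = 3.10×10⁻⁴ V = 310 µV

310 µV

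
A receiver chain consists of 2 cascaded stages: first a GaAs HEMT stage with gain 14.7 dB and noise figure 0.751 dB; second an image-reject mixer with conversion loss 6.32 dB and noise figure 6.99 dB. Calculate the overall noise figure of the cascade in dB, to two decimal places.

1.22 dB

Convert to linear (a loss of L dB is a gain of −L dB): F_i = 10^(NF_i/10), G_i = 10^(G_i,dB/10)
  Stage 1: F_1 = 10^(0.751/10) = 1.189, G_1 = 10^(14.7/10) = 29.51
  Stage 2: F_2 = 10^(6.99/10) = 5.000, G_2 = 10^(−6.32/10) = 0.2333
Friis cascade:
  F = 1.189 + (5.000 − 1)/29.51 = 1.324
NF = 10 log₁₀(1.324) = 1.22 dB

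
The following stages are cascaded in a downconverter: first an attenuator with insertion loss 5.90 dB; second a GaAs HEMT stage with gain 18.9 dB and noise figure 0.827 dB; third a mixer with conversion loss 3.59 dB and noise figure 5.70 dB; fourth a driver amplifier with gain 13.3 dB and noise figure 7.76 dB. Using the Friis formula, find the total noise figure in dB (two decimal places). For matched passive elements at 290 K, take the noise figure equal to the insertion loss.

Convert to linear (a loss of L dB is a gain of −L dB): F_i = 10^(NF_i/10), G_i = 10^(G_i,dB/10)
  Stage 1: F_1 = 10^(5.90/10) = 3.890, G_1 = 10^(−5.90/10) = 0.2570
  Stage 2: F_2 = 10^(0.827/10) = 1.210, G_2 = 10^(18.9/10) = 77.62
  Stage 3: F_3 = 10^(5.70/10) = 3.715, G_3 = 10^(−3.59/10) = 0.4375
  Stage 4: F_4 = 10^(7.76/10) = 5.970, G_4 = 10^(13.3/10) = 21.38
Friis cascade:
  F = 3.890 + (1.210 − 1)/0.2570 + (3.715 − 1)/19.95 + (5.970 − 1)/8.730 = 5.412
NF = 10 log₁₀(5.412) = 7.33 dB

7.33 dB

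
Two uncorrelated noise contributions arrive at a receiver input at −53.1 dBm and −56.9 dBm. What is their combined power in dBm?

−51.6 dBm

Convert to linear, add, convert back:
P₁ = 4.90×10⁻⁹ W, P₂ = 2.04×10⁻⁹ W
P_tot = 6.94×10⁻⁹ W → 10 log₁₀(P_tot / 10⁻³) = −51.6 dBm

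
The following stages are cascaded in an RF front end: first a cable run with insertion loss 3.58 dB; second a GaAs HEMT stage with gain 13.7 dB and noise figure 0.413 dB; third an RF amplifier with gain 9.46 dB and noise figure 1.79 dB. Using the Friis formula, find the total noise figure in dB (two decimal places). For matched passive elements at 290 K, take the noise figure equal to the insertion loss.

Convert to linear (a loss of L dB is a gain of −L dB): F_i = 10^(NF_i/10), G_i = 10^(G_i,dB/10)
  Stage 1: F_1 = 10^(3.58/10) = 2.280, G_1 = 10^(−3.58/10) = 0.4385
  Stage 2: F_2 = 10^(0.413/10) = 1.100, G_2 = 10^(13.7/10) = 23.44
  Stage 3: F_3 = 10^(1.79/10) = 1.510, G_3 = 10^(9.46/10) = 8.831
Friis cascade:
  F = 2.280 + (1.100 − 1)/0.4385 + (1.510 − 1)/10.28 = 2.557
NF = 10 log₁₀(2.557) = 4.08 dB

4.08 dB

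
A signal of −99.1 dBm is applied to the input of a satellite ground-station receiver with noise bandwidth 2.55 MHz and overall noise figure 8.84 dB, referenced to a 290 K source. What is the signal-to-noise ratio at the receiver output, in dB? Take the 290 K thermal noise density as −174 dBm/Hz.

Noise floor: N = −174 + 10 log₁₀(B) + NF
10 log₁₀(2.55×10⁶) = 64.07 dB
N = −174 + 64.07 + 8.84 = −101.09 dBm
SNR = P_sig − N = −99.1 − (−101.09) = 1.99 dB → 2.0 dB

2.0 dB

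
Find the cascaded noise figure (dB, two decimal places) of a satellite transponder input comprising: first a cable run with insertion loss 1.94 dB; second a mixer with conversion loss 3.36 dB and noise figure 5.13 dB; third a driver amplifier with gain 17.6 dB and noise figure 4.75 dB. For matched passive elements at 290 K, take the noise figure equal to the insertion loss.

Convert to linear (a loss of L dB is a gain of −L dB): F_i = 10^(NF_i/10), G_i = 10^(G_i,dB/10)
  Stage 1: F_1 = 10^(1.94/10) = 1.563, G_1 = 10^(−1.94/10) = 0.6397
  Stage 2: F_2 = 10^(5.13/10) = 3.258, G_2 = 10^(−3.36/10) = 0.4613
  Stage 3: F_3 = 10^(4.75/10) = 2.985, G_3 = 10^(17.6/10) = 57.54
Friis cascade:
  F = 1.563 + (3.258 − 1)/0.6397 + (2.985 − 1)/0.2951 = 11.82
NF = 10 log₁₀(11.82) = 10.73 dB

10.73 dB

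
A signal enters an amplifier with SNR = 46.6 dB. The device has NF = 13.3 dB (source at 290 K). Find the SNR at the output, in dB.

By definition F = SNR_in/SNR_out, so in dB: SNR_out = SNR_in − NF
SNR_out = 46.6 − 13.3 = 33.3 dB

33.3 dB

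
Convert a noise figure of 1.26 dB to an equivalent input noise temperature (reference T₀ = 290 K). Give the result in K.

97.6 K

F = 10^(1.26/10) = 1.3366
T_e = (F − 1)·T₀ = (1.3366 − 1) × 290 = 97.6 K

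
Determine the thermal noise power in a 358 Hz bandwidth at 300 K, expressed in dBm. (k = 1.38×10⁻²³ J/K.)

−148.3 dBm

P_n = kTB = 1.38×10⁻²³ × 300 × 3.58×10² = 1.48×10⁻¹⁸ W
In dBm: 10 log₁₀(1.48×10⁻¹⁸ / 10⁻³) = −148.3 dBm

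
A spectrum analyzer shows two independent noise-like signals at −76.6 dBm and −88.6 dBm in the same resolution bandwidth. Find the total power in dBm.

Convert to linear, add, convert back:
P₁ = 2.19×10⁻¹¹ W, P₂ = 1.38×10⁻¹² W
P_tot = 2.33×10⁻¹¹ W → 10 log₁₀(P_tot / 10⁻³) = −76.3 dBm

−76.3 dBm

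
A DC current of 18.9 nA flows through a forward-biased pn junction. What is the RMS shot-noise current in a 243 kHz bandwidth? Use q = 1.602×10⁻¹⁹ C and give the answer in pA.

38.4 pA

I_n = √(2qI·B)
2qI·B = 2 × 1.602×10⁻¹⁹ × 1.89×10⁻⁸ × 2.43×10⁵ = 1.47×10⁻²¹ A²
I_n = √(1.47×10⁻²¹) = 3.84×10⁻¹¹ A = 38.4 pA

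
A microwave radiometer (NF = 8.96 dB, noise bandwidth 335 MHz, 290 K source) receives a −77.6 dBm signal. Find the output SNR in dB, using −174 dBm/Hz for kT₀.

Noise floor: N = −174 + 10 log₁₀(B) + NF
10 log₁₀(3.35×10⁸) = 85.25 dB
N = −174 + 85.25 + 8.96 = −79.79 dBm
SNR = P_sig − N = −77.6 − (−79.79) = 2.19 dB → 2.2 dB

2.2 dB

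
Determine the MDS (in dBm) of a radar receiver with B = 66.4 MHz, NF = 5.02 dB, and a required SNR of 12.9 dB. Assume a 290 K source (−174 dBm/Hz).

−77.9 dBm

Sensitivity = −174 + 10 log₁₀(B) + NF + SNR_min
= −174 + 78.22 + 5.02 + 12.9
= −77.86 dBm → −77.9 dBm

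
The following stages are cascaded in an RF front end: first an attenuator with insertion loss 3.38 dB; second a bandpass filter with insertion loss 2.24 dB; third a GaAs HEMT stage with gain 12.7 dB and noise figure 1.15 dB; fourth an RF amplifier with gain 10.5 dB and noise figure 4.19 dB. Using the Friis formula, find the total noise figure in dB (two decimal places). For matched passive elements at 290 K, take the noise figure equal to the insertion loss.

Convert to linear (a loss of L dB is a gain of −L dB): F_i = 10^(NF_i/10), G_i = 10^(G_i,dB/10)
  Stage 1: F_1 = 10^(3.38/10) = 2.178, G_1 = 10^(−3.38/10) = 0.4592
  Stage 2: F_2 = 10^(2.24/10) = 1.675, G_2 = 10^(−2.24/10) = 0.5970
  Stage 3: F_3 = 10^(1.15/10) = 1.303, G_3 = 10^(12.7/10) = 18.62
  Stage 4: F_4 = 10^(4.19/10) = 2.624, G_4 = 10^(10.5/10) = 11.22
Friis cascade:
  F = 2.178 + (1.675 − 1)/0.4592 + (1.303 − 1)/0.2742 + (2.624 − 1)/5.105 = 5.072
NF = 10 log₁₀(5.072) = 7.05 dB

7.05 dB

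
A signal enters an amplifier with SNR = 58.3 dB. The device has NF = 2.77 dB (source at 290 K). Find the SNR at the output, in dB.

55.53 dB

By definition F = SNR_in/SNR_out, so in dB: SNR_out = SNR_in − NF
SNR_out = 58.3 − 2.77 = 55.53 dB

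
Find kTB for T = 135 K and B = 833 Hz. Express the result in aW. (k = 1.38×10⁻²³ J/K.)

1.55 aW

P_n = kTB = 1.38×10⁻²³ × 135 × 8.33×10² = 1.55×10⁻¹⁸ W = 1.55 aW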